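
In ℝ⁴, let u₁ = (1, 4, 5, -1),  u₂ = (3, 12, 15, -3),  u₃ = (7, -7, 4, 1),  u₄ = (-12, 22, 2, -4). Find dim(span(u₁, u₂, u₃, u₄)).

Put the 4×4 matrix [u₁|u₂|u₃|u₄] into echelon form.
The echelon form has 2 nonzero rows, so the rank is 2.

2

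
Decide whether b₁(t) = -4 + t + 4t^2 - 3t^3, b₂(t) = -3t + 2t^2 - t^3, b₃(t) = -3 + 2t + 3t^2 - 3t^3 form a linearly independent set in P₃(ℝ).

linearly independent

Take coordinates with respect to the standard basis {1, t, …, t^3}.
Place the vectors as rows of a 3×4 matrix and reduce to echelon form.
The reduction yields 3 nonzero rows, so the rank is 3.
Since rank = 3 (the number of vectors), the set is linearly independent.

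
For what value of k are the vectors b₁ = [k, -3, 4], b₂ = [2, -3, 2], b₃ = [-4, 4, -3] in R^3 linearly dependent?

k = 10

The vectors are dependent exactly when the determinant of the matrix with rows b₁, b₂, b₃ vanishes.
The determinant works out to k - 10.
This vanishes exactly when k = 10.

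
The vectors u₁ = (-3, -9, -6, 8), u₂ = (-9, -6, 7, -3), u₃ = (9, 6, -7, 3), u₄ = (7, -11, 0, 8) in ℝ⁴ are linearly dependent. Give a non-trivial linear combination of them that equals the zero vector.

u₂ + u₃ = 0

Set up α₁u₁ + … + α₄u₄ = 0 and solve the homogeneous system.
A generator of the null space is (0, 1, 1, 0).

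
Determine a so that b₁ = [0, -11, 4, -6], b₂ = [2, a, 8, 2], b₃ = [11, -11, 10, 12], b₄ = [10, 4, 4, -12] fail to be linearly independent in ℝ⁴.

Dependence holds iff the 4×4 matrix [b₁ b₂ b₃ b₄] is singular.
The determinant works out to 1344*a + 25536.
This vanishes exactly when a = -19.

a = -19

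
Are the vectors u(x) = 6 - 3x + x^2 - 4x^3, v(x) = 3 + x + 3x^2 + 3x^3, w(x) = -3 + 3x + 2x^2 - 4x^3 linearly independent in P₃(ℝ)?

Write each element as a coordinate vector in ℝ⁴ using {1, x, …, x^3}.
Row-reduce the matrix whose columns are u, v, w.
The reduction yields 3 nonzero rows, so the rank is 3.
Since rank = 3 (the number of vectors), the set is linearly independent.

linearly independent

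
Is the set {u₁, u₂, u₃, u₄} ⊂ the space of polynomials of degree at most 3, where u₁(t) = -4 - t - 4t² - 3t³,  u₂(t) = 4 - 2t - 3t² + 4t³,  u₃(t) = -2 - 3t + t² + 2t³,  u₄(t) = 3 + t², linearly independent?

linearly independent

Take coordinates with respect to the standard basis {1, t, …, t³}.
The matrix [u₁|u₂|u₃|u₄] has determinant -257.
A nonzero determinant means the columns are linearly independent.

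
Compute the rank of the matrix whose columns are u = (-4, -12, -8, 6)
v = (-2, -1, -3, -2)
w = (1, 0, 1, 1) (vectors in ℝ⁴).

3

Form the matrix with u, v, w as columns and reduce.
Reduction leaves 3 leading entries, giving rank 3.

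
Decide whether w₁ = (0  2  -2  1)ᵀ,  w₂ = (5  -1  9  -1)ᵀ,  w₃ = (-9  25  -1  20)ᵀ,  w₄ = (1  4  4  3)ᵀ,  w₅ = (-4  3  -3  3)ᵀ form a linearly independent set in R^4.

There are 5 vectors in a 4-dimensional space, so they cannot be linearly independent.

linearly dependent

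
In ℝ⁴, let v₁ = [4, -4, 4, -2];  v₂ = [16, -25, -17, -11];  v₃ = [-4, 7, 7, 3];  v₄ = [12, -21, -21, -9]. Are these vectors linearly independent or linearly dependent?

linearly dependent

The matrix [v₁|v₂|v₃|v₄] has determinant 0.
A zero determinant means the columns are linearly dependent.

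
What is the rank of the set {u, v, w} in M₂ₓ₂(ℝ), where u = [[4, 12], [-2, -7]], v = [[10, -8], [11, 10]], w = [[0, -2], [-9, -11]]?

rank 3

Use coordinates relative to {E₁₁, E₁₂, E₂₁, E₂₂}.
Put the 4×3 matrix [u|v|w] into echelon form.
Reduction leaves 3 leading entries, giving rank 3.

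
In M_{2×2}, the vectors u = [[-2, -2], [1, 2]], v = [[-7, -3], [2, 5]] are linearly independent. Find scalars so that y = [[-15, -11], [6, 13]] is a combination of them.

y = 4u + v

Identify each element with its coordinate vector in ℝ⁴ via {E₁₁, E₁₂, E₂₁, E₂₂}.
Solve the system with u, v as columns and y as the right-hand side.
The system has the unique solution (c₁, c₂) = (4, 1).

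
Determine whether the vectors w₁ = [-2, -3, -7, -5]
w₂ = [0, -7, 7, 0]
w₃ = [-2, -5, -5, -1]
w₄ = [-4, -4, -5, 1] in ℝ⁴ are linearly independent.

Row-reduce the matrix whose columns are w₁, w₂, w₃, w₄.
The reduction yields 4 nonzero rows, so the rank is 4.
Since rank = 4 (the number of vectors), the set is linearly independent.

linearly independent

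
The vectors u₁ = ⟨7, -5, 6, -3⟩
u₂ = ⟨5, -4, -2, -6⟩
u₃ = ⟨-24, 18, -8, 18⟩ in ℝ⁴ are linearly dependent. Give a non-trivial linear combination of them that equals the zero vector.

2u₁ + 2u₂ + u₃ = 0

Set up α₁u₁ + … + α₃u₃ = 0 and solve the homogeneous system.
One solution (up to scaling) is (2, 2, 1).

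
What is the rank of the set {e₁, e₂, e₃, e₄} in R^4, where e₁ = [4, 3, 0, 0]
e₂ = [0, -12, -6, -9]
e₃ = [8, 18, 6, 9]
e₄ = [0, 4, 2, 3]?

2

Put the 4×4 matrix [e₁|e₂|e₃|e₄] into echelon form.
Exactly 2 pivots survive; hence the rank is 2.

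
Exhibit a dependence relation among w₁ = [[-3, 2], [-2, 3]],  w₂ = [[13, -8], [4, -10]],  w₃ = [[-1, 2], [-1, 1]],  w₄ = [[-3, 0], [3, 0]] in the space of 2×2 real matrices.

Take coordinates with respect to {E₁₁, E₁₂, E₂₁, E₂₂}.
Write the vectors as columns of a matrix and find a nonzero vector in its null space.
A generator of the null space is (3, 1, 1, 1).

3w₁ + w₂ + w₃ + w₄ = 0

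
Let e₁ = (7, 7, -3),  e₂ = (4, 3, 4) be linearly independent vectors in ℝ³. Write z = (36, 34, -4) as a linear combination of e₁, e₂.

z = 4e₁ + 2e₂

Write z = c₁e₁ + c₂e₂ and equate components.
Back-substitution yields (c₁, c₂) = (4, 2).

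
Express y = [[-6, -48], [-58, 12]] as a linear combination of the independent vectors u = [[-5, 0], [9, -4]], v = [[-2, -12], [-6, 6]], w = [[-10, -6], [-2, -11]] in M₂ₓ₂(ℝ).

y = -4u + 3v + 2w

Take coordinate vectors relative to {E₁₁, E₁₂, E₂₁, E₂₂}.
Set up the augmented matrix [u | v | w | y] and row-reduce.
Row-reducing the augmented matrix gives the unique coefficients (c₁, c₂, c₃) = (-4, 3, 2).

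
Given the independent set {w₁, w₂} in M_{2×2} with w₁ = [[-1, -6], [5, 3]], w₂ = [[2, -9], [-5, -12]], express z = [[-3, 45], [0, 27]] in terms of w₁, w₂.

Identify each element with its coordinate vector in ℝ⁴ via {E₁₁, E₁₂, E₂₁, E₂₂}.
Solve the system with w₁, w₂ as columns and z as the right-hand side.
Row-reducing the augmented matrix gives the unique coefficients (c₁, c₂) = (-3, -3).

z = -3w₁ - 3w₂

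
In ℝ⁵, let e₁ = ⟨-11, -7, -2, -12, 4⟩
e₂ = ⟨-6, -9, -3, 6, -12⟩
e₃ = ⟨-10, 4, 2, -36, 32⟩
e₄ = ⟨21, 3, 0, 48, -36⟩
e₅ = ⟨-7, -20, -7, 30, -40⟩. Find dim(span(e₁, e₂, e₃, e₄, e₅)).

Row-reduce the 5×5 matrix with these as rows.
The echelon form has 2 nonzero rows, so the rank is 2.

2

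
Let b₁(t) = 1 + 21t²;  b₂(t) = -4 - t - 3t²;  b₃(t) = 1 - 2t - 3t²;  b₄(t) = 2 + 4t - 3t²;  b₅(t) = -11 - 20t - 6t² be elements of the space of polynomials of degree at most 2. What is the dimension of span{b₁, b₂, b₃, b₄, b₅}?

Use coordinates relative to {1, t, t²}.
Put the 3×5 matrix [b₁|b₂|b₃|b₄|b₅] into echelon form.
Reduction leaves 3 leading entries, giving rank 3.
(With 5 elements in a 3-dimensional space the rank is at most 3.)

dim = 3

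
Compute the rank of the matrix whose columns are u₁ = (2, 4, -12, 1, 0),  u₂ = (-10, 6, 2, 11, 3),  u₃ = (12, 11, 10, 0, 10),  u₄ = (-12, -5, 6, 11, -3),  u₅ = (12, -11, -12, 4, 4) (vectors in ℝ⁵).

rank 5

Apply Gaussian elimination to the matrix whose rows are u₁, u₂, u₃, u₄, u₅.
There are 5 pivot columns, so rank = 5.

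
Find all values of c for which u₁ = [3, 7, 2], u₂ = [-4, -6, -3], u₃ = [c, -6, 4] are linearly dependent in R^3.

Dependence holds iff the 3×3 matrix [u₁ u₂ u₃] is singular.
Expanding, det = 34 - 9*c.
Solving 34 - 9*c = 0 yields c = 34/9.

c = 34/9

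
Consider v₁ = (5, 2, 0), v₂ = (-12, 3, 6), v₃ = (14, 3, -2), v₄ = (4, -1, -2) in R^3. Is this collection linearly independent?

There are 4 vectors in a 3-dimensional space, so they cannot be linearly independent.

linearly dependent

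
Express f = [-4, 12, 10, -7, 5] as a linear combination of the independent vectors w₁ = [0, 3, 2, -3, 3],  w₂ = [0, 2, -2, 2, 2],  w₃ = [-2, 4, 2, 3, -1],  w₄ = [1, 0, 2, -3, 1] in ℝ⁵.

f = 4w₁ - 2w₂ + w₃ - 2w₄

Since w₁, w₂, w₃, w₄ are independent, the coefficients expressing f are uniquely determined by a linear system.
Row-reducing the augmented matrix gives the unique coefficients (α₁, …, α₄) = (4, -2, 1, -2).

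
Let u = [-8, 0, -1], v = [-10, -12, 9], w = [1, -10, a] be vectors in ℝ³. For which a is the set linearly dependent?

The vectors are dependent exactly when the determinant of the matrix with rows u, v, w vanishes.
The determinant works out to 96*a - 832.
Setting this to zero gives a = 26/3.

a = 26/3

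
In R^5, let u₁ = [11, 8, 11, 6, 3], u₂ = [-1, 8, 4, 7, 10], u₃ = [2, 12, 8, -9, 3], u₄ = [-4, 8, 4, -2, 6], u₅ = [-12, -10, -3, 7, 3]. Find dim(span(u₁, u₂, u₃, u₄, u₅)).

Row-reduce the 5×5 matrix with these as rows.
There are 5 pivot columns, so rank = 5.

dim = 5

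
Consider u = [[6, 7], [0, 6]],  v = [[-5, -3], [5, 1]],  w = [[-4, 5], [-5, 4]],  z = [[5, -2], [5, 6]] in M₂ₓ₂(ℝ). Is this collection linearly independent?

Take coordinates with respect to the standard basis {E₁₁, E₁₂, E₂₁, E₂₂}.
The matrix [u|v|w|z] has determinant -2605.
A nonzero determinant means the columns are linearly independent.

linearly independent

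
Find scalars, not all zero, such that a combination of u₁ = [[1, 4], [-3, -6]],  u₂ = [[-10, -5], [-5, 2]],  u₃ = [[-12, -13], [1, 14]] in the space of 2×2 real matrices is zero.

Write each element as a vector in ℝ⁴ using {E₁₁, E₁₂, E₂₁, E₂₂}.
Write the vectors as columns of a matrix and find a nonzero vector in its null space.
A generator of the null space is (2, -1, 1).

2u₁ - u₂ + u₃ = 0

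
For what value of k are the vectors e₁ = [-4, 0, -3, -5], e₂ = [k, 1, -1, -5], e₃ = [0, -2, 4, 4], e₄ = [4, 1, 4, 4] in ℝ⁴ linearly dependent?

The set is linearly dependent precisely when det[e₁; e₂; e₃; e₄] = 0.
The determinant works out to -24*k - 80.
This vanishes exactly when k = -10/3.

k = -10/3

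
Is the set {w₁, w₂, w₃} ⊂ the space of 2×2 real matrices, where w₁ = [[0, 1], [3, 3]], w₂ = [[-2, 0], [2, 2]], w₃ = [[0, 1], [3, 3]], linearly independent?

Take coordinates with respect to the standard basis {E₁₁, E₁₂, E₂₁, E₂₂}.
Two of the vectors are equal, giving an immediate dependence.

linearly dependent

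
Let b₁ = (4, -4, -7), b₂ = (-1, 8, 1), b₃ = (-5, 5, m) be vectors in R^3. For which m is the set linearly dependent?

The vectors are dependent exactly when the determinant of the matrix with rows b₁, b₂, b₃ vanishes.
The determinant works out to 28*m - 245.
Setting this to zero gives m = 35/4.

m = 35/4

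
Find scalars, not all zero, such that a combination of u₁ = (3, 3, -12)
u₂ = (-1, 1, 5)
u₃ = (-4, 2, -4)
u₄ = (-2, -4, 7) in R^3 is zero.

u₁ + u₂ + u₄ = 0

Solve the homogeneous system with u₁, u₂, u₃, u₄ as columns by row-reducing the coefficient matrix.
The free variable yields coefficients (1, 1, 0, 1) (any nonzero multiple also works).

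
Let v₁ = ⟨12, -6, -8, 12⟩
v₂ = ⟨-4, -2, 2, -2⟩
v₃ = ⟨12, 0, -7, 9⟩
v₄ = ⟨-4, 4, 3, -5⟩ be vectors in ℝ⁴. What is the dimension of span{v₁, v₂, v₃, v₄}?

2

Form the matrix with v₁, v₂, v₃, v₄ as columns and reduce.
There are 2 pivot columns, so rank = 2.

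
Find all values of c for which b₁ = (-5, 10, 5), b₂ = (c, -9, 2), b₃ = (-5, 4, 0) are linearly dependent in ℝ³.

Place the vectors as rows of a 3×3 matrix; dependence ⇔ determinant zero.
The determinant works out to 20*c - 285.
This vanishes exactly when c = 57/4.

c = 57/4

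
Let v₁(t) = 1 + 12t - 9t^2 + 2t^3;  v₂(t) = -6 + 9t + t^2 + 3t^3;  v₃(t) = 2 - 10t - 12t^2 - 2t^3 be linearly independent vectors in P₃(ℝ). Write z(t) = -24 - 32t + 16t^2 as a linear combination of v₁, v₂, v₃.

Take coordinate vectors relative to {1, t, …, t^3}.
Since v₁, v₂, v₃ are independent, the coefficients expressing z are uniquely determined by a linear system.
Row-reducing the augmented matrix gives the unique coefficients (c₁, c₂, c₃) = (-4, 4, 2).

z = -4v₁ + 4v₂ + 2v₃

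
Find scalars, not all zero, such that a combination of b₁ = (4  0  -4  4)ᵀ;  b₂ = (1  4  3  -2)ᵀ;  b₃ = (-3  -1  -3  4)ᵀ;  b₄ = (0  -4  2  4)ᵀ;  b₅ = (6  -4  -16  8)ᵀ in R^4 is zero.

Set up α₁b₁ + … + α₅b₅ = 0 and solve the homogeneous system.
The free variable yields coefficients (2, -2, 0, -1, -1) (any nonzero multiple also works).

2b₁ - 2b₂ - b₄ - b₅ = 0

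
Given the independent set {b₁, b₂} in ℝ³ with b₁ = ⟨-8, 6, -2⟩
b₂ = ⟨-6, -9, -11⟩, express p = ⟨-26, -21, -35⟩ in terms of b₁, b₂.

p = b₁ + 3b₂

Since b₁, b₂ are independent, the coefficients expressing p are uniquely determined by a linear system.
The system has the unique solution (a₁, a₂) = (1, 3).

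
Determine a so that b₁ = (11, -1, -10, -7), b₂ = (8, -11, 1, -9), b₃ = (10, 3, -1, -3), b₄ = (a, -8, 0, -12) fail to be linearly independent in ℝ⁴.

a = 18

The set is linearly dependent precisely when det[b₁; b₂; b₃; b₄] = 0.
The determinant works out to 10008 - 556*a.
This vanishes exactly when a = 18.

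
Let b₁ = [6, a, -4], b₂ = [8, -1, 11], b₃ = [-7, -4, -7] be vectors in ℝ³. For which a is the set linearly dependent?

The vectors are dependent exactly when the determinant of the matrix with rows b₁, b₂, b₃ vanishes.
The determinant works out to 462 - 21*a.
This vanishes exactly when a = 22.

a = 22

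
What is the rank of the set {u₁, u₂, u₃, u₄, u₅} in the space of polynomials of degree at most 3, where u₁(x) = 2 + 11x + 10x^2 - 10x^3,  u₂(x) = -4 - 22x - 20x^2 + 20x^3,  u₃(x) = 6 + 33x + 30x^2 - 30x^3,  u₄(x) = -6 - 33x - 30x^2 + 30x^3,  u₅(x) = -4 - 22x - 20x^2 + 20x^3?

1

Use coordinates relative to {1, x, …, x^3}.
Put the 4×5 matrix [u₁|u₂|u₃|u₄|u₅] into echelon form.
There is 1 pivot column, so rank = 1.
(With 5 elements in a 4-dimensional space the rank is at most 4.)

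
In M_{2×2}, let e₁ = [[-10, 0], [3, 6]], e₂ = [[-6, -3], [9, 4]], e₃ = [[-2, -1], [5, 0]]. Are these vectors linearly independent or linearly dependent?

Take coordinates with respect to the standard basis {E₁₁, E₁₂, E₂₁, E₂₂}.
Row-reduce the matrix whose columns are e₁, e₂, e₃.
The reduction yields 3 nonzero rows, so the rank is 3.
Since rank = 3 (the number of vectors), the set is linearly independent.

linearly independent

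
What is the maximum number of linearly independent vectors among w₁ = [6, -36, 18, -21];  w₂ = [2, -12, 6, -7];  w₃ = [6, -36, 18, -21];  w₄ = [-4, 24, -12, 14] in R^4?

1

Form the matrix with w₁, w₂, w₃, w₄ as columns and reduce.
Exactly 1 pivot survives; hence the rank is 1.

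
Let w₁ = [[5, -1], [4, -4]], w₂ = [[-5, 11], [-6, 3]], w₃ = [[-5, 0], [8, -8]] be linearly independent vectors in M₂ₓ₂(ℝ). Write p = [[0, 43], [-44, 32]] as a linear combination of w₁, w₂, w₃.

p = w₁ + 4w₂ - 3w₃

Work in coordinates with respect to the standard basis {E₁₁, E₁₂, E₂₁, E₂₂}.
Since w₁, w₂, w₃ are independent, the coefficients expressing p are uniquely determined by a linear system.
Back-substitution yields (a₁, a₂, a₃) = (1, 4, -3).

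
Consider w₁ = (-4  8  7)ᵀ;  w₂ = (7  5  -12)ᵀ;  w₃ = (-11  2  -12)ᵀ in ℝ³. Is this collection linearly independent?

linearly independent

Place the vectors as rows of a 3×3 matrix and reduce to echelon form.
The reduction yields 3 nonzero rows, so the rank is 3.
Since rank = 3 (the number of vectors), the set is linearly independent.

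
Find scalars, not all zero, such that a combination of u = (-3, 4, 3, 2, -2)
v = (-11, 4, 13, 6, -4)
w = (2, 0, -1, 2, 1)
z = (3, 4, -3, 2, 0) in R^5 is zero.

3u - v + 2w - 2z = 0

Solve the homogeneous system with u, v, w, z as columns by row-reducing the coefficient matrix.
The free variable yields coefficients (3, -1, 2, -2) (any nonzero multiple also works).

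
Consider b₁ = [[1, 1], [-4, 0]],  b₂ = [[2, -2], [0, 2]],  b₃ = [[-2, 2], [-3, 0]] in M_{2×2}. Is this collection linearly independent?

linearly independent

Write each element as a coordinate vector in ℝ⁴ using {E₁₁, E₁₂, E₂₁, E₂₂}.
Place the vectors as rows of a 3×4 matrix and reduce to echelon form.
The reduction yields 3 nonzero rows, so the rank is 3.
Since rank = 3 (the number of vectors), the set is linearly independent.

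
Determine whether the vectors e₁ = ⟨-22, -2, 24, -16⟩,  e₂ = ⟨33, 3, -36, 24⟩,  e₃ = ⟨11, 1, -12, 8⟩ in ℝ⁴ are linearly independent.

Place the vectors as rows of a 3×4 matrix and reduce to echelon form.
The reduction yields 1 nonzero row, so the rank is 1.
Since rank 1 < 3, the set is linearly dependent.
Indeed 3e₁ + 2e₂ = 0.

linearly dependent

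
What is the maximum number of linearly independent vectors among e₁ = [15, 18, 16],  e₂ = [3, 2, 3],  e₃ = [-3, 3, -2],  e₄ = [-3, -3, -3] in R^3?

Row-reduce the 4×3 matrix with these as rows.
Reduction leaves 3 leading entries, giving rank 3.
(With 4 elements in a 3-dimensional space the rank is at most 3.)

3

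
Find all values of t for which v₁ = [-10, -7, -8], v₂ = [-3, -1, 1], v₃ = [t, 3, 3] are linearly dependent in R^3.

t = 23/5

Place the vectors as rows of a 3×3 matrix; dependence ⇔ determinant zero.
The determinant works out to 69 - 15*t.
This vanishes exactly when t = 23/5.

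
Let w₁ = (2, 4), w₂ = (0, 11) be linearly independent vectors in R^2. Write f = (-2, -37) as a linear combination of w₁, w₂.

f = -w₁ - 3w₂

Write f = α₁w₁ + α₂w₂ and equate components.
The system has the unique solution (α₁, α₂) = (-1, -3).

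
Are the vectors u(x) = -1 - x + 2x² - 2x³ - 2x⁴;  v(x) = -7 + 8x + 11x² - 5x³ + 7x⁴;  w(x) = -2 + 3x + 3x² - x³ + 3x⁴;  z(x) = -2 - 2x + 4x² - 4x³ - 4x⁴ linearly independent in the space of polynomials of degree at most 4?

Write each element as a coordinate vector in ℝ⁵ using {1, x, …, x⁴}.
Row-reduce the matrix whose columns are u, v, w, z.
The reduction yields 2 nonzero rows, so the rank is 2.
Since rank 2 < 4, the set is linearly dependent.
Indeed u - v + 3w = 0.

linearly dependent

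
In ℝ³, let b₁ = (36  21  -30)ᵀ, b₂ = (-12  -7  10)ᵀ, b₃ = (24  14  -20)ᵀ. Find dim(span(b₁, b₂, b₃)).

1

Row-reduce the 3×3 matrix with these as rows.
The echelon form has 1 nonzero row, so the rank is 1.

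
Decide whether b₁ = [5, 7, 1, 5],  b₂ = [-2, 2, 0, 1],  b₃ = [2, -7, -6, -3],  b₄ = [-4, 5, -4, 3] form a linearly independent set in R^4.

Row-reduce the matrix whose columns are b₁, b₂, b₃, b₄.
The reduction yields 4 nonzero rows, so the rank is 4.
Since rank = 4 (the number of vectors), the set is linearly independent.

linearly independent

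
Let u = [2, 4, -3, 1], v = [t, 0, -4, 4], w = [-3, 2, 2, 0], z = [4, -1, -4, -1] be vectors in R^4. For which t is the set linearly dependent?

t = 34/5

Place the vectors as rows of a 4×4 matrix; dependence ⇔ determinant zero.
Expanding, det = 20*t - 136.
Solving 20*t - 136 = 0 yields t = 34/5.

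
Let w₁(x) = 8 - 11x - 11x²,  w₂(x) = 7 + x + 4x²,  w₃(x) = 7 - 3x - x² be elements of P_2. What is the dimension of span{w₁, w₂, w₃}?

dim = 3

Use coordinates relative to {1, x, x²}.
Row-reduce the 3×3 matrix with these as rows.
There are 3 pivot columns, so rank = 3.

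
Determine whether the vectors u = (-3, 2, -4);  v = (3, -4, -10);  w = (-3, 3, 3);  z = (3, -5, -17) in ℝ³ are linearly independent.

linearly dependent

There are 4 vectors in a 3-dimensional space, so they cannot be linearly independent.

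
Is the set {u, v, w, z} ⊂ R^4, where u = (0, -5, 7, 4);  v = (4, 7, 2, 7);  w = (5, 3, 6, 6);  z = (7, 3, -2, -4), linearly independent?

linearly independent

Place the vectors as rows of a 4×4 matrix and reduce to echelon form.
The reduction yields 4 nonzero rows, so the rank is 4.
Since rank = 4 (the number of vectors), the set is linearly independent.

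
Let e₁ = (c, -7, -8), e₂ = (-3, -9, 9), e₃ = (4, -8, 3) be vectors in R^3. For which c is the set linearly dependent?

c = 53/3

Dependence holds iff the 3×3 matrix [e₁ e₂ e₃] is singular.
Cofactor expansion gives det = 45*c - 795.
Setting this to zero gives c = 53/3.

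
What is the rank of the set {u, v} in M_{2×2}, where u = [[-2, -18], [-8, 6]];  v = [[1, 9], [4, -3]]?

Represent each element by its coordinate vector in ℝ⁴.
Put the 4×2 matrix [u|v] into echelon form.
Reduction leaves 1 leading entry, giving rank 1.

rank 1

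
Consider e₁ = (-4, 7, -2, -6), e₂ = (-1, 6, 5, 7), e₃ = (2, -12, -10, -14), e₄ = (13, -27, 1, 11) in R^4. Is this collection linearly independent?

One vector is a scalar multiple of another, so the set is dependent.

linearly dependent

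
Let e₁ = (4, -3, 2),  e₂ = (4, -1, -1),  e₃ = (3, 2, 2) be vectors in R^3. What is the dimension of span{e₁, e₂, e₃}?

Apply Gaussian elimination to the matrix whose rows are e₁, e₂, e₃.
Exactly 3 pivots survive; hence the rank is 3.

dim = 3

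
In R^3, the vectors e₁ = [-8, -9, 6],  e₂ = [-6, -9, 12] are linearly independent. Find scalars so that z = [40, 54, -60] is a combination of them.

Solve the system with e₁, e₂ as columns and z as the right-hand side.
Row-reducing the augmented matrix gives the unique coefficients (a₁, a₂) = (-2, -4).

z = -2e₁ - 4e₂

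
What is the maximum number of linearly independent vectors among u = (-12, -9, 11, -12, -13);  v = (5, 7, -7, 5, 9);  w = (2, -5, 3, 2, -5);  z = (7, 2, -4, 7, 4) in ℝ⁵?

Apply Gaussian elimination to the matrix whose rows are u, v, w, z.
There are 2 pivot columns, so rank = 2.

2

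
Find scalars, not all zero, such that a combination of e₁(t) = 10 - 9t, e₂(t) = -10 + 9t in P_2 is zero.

Take coordinates with respect to {1, t, t^2}.
Set up α₁e₁ + α₂e₂ = 0 and solve the homogeneous system.
A generator of the null space is (1, 1).

e₁ + e₂ = 0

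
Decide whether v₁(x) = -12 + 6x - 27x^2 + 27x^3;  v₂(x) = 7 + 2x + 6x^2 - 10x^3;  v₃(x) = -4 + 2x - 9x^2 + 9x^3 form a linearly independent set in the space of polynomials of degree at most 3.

Take coordinates with respect to the standard basis {1, x, …, x^3}.
One vector is a scalar multiple of another, so the set is dependent.

linearly dependent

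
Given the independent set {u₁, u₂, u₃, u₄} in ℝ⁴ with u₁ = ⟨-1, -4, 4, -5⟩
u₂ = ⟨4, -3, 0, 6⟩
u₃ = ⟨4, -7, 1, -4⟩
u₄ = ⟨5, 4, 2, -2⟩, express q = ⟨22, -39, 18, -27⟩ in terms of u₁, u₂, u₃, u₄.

Since u₁, u₂, u₃, u₄ are independent, the coefficients expressing q are uniquely determined by a linear system.
The system has the unique solution (α₁, …, α₄) = (3, 1, 4, 1).

q = 3u₁ + u₂ + 4u₃ + u₄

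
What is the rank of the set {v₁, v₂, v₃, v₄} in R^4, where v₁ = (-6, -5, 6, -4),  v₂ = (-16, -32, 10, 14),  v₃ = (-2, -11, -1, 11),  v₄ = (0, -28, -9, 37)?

rank 2

Form the matrix with v₁, v₂, v₃, v₄ as columns and reduce.
Exactly 2 pivots survive; hence the rank is 2.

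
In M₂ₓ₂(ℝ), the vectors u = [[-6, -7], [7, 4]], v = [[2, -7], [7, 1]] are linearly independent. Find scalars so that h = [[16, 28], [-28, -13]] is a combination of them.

h = -3u - v

Work in coordinates with respect to the standard basis {E₁₁, E₁₂, E₂₁, E₂₂}.
Solve the system with u, v as columns and h as the right-hand side.
The system has the unique solution (α₁, α₂) = (-3, -1).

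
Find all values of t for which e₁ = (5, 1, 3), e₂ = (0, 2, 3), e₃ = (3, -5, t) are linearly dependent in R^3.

t = -33/5

Dependence holds iff the 3×3 matrix [e₁ e₂ e₃] is singular.
Expanding, det = 10*t + 66.
This vanishes exactly when t = -33/5.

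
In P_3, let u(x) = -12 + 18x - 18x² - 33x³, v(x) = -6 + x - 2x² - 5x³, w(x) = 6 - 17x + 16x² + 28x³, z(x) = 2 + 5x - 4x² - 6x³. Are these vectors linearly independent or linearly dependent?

Write each element as a coordinate vector in ℝ⁴ using {1, x, …, x³}.
Form the 4×4 matrix with these as columns; its determinant is 0.
A zero determinant means the columns are linearly dependent.

linearly dependent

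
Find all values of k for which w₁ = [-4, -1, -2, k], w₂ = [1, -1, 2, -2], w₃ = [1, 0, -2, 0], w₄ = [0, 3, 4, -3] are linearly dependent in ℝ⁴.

k = 47/8

The set is linearly dependent precisely when det[w₁; w₂; w₃; w₄] = 0.
Cofactor expansion gives det = 94 - 16*k.
This vanishes exactly when k = 47/8.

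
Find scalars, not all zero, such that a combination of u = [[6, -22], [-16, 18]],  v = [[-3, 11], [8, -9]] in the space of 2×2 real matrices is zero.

u + 2v = 0

Pass to coordinate vectors relative to the basis {E₁₁, E₁₂, E₂₁, E₂₂}.
Set up α₁u + α₂v = 0 and solve the homogeneous system.
The free variable yields coefficients (1, 2) (any nonzero multiple also works).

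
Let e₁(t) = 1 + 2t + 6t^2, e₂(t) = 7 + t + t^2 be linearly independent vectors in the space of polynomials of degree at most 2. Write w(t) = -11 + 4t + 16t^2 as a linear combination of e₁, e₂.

Work in coordinates with respect to the standard basis {1, t, t^2}.
Write w = α₁e₁ + α₂e₂ and equate components.
Row-reducing the augmented matrix gives the unique coefficients (α₁, α₂) = (3, -2).

w = 3e₁ - 2e₂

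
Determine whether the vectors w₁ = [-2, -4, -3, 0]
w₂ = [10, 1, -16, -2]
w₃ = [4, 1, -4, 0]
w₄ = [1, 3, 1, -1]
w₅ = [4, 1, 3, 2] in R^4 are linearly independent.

There are 5 vectors in a 4-dimensional space, so they cannot be linearly independent.

linearly dependent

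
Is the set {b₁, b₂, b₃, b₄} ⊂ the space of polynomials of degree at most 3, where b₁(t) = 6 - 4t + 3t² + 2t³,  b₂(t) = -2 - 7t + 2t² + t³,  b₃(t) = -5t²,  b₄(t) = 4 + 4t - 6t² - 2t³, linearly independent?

Write each element as a coordinate vector in ℝ⁴ using {1, t, …, t³}.
Form the 4×4 matrix with these as columns; its determinant is -500.
A nonzero determinant means the columns are linearly independent.

linearly independent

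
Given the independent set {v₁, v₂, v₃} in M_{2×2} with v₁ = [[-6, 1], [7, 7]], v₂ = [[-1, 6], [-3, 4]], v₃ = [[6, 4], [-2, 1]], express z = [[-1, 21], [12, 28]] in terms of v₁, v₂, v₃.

Work in coordinates with respect to the standard basis {E₁₁, E₁₂, E₂₁, E₂₂}.
Solve the system with v₁, v₂, v₃ as columns and z as the right-hand side.
Row-reducing the augmented matrix gives the unique coefficients (c₁, c₂, c₃) = (3, 1, 3).

z = 3v₁ + v₂ + 3v₃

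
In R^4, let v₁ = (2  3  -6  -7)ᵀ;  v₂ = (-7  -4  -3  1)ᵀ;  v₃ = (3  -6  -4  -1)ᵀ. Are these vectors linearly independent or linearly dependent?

linearly independent

Row-reduce the matrix whose columns are v₁, v₂, v₃.
The reduction yields 3 nonzero rows, so the rank is 3.
Since rank = 3 (the number of vectors), the set is linearly independent.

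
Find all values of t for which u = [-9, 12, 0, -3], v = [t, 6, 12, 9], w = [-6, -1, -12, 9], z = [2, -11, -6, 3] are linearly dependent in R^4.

t = 47/3

The set is linearly dependent precisely when det[u; v; w; z] = 0.
Expanding, det = 9306 - 594*t.
Setting this to zero gives t = 47/3.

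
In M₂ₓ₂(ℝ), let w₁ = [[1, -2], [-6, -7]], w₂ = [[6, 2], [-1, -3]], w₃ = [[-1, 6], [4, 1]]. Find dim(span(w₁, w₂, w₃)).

Represent each element by its coordinate vector in ℝ⁴.
Apply Gaussian elimination to the matrix whose rows are w₁, w₂, w₃.
Exactly 3 pivots survive; hence the rank is 3.

3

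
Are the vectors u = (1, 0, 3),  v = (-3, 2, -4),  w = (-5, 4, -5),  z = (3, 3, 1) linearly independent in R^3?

linearly dependent

There are 4 vectors in a 3-dimensional space, so they cannot be linearly independent.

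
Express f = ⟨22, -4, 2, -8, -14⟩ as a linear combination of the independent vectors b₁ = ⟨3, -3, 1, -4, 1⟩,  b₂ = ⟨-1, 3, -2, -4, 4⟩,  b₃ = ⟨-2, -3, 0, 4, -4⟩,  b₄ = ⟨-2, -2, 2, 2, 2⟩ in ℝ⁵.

f = 2b₁ - 4b₂ - 2b₃ - 4b₄

Since b₁, b₂, b₃, b₄ are independent, the coefficients expressing f are uniquely determined by a linear system.
The system has the unique solution (a₁, …, a₄) = (2, -4, -2, -4).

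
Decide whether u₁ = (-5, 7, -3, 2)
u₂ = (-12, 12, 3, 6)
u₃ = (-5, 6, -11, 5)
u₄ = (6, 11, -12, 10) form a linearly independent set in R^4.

Row-reduce the matrix whose columns are u₁, u₂, u₃, u₄.
The reduction yields 4 nonzero rows, so the rank is 4.
Since rank = 4 (the number of vectors), the set is linearly independent.

linearly independent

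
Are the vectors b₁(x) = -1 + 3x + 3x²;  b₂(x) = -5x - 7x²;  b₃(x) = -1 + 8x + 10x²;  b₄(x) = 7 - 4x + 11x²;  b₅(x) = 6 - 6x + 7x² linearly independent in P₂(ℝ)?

linearly dependent

Take coordinates with respect to the standard basis {1, x, x²}.
There are 5 vectors in a 3-dimensional space, so they cannot be linearly independent.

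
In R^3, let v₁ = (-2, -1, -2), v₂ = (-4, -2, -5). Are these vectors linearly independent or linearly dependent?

linearly independent

Row-reduce the matrix whose columns are v₁, v₂.
The reduction yields 2 nonzero rows, so the rank is 2.
Since rank = 2 (the number of vectors), the set is linearly independent.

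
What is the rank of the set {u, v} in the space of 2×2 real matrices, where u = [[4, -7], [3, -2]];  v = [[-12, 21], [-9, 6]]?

rank 1

Represent each element by its coordinate vector in ℝ⁴.
Put the 4×2 matrix [u|v] into echelon form.
Reduction leaves 1 leading entry, giving rank 1.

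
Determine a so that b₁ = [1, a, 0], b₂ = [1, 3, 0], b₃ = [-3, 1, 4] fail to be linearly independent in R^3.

a = 3

The vectors are dependent exactly when the determinant of the matrix with rows b₁, b₂, b₃ vanishes.
Expanding, det = 12 - 4*a.
Setting this to zero gives a = 3.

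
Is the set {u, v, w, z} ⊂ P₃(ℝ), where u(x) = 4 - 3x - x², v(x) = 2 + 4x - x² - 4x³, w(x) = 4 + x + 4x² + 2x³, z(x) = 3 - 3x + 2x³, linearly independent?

linearly independent

Write each element as a coordinate vector in ℝ⁴ using {1, x, …, x³}.
Place the vectors as rows of a 4×4 matrix and reduce to echelon form.
The reduction yields 4 nonzero rows, so the rank is 4.
Since rank = 4 (the number of vectors), the set is linearly independent.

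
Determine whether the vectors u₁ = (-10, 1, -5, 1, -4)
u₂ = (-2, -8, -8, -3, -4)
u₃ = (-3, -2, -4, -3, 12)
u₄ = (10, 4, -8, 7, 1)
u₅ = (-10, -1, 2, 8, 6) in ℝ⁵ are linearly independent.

Row-reduce the matrix whose columns are u₁, u₂, u₃, u₄, u₅.
The reduction yields 5 nonzero rows, so the rank is 5.
Since rank = 5 (the number of vectors), the set is linearly independent.

linearly independent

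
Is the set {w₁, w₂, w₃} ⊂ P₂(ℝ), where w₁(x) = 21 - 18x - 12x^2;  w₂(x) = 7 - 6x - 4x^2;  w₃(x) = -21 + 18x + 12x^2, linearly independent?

Take coordinates with respect to the standard basis {1, x, x^2}.
Form the 3×3 matrix with these as columns; its determinant is 0.
A zero determinant means the columns are linearly dependent.
Indeed w₁ - 3w₂ = 0.

linearly dependent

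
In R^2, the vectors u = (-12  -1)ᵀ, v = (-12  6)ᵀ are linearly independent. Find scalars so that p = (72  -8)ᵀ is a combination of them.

p = -4u - 2v

Write p = c₁u + c₂v and equate components.
Row-reducing the augmented matrix gives the unique coefficients (c₁, c₂) = (-4, -2).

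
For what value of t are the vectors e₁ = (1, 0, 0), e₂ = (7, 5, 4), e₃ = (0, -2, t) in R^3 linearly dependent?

t = -8/5

Dependence holds iff the 3×3 matrix [e₁ e₂ e₃] is singular.
Cofactor expansion gives det = 5*t + 8.
This vanishes exactly when t = -8/5.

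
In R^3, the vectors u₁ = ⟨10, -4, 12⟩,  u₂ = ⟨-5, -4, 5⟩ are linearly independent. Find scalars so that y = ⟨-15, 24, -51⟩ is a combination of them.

y = -3u₁ - 3u₂

Solve the system with u₁, u₂ as columns and y as the right-hand side.
Row-reducing the augmented matrix gives the unique coefficients (c₁, c₂) = (-3, -3).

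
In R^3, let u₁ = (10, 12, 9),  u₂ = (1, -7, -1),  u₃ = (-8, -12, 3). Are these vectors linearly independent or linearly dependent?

Row-reduce the matrix whose columns are u₁, u₂, u₃.
The reduction yields 3 nonzero rows, so the rank is 3.
Since rank = 3 (the number of vectors), the set is linearly independent.

linearly independent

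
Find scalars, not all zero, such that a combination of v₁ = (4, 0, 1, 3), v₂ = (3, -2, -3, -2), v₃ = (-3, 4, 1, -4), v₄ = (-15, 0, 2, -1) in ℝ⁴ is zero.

3v₁ + 2v₂ + v₃ + v₄ = 0

Row-reduce the matrix with v₁, v₂, v₃, v₄ as columns; the null space gives the coefficients.
The free variable yields coefficients (3, 2, 1, 1) (any nonzero multiple also works).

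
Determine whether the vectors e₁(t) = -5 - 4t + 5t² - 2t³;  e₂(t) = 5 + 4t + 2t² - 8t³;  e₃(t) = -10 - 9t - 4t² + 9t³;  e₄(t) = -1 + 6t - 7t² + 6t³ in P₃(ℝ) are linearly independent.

linearly independent

Write each element as a coordinate vector in ℝ⁴ using {1, t, …, t³}.
Form the 4×4 matrix with these as columns; its determinant is 1842.
A nonzero determinant means the columns are linearly independent.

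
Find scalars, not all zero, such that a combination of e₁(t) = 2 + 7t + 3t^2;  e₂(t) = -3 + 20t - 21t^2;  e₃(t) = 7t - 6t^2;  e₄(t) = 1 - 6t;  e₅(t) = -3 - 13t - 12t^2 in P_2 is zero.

e₁ + e₂ - 3e₃ + e₄ = 0

Write each element as a vector in ℝ³ using {1, t, t^2}.
Solve the homogeneous system with e₁, e₂, e₃, e₄, e₅ as columns by row-reducing the coefficient matrix.
One solution (up to scaling) is (1, 1, -3, 1, 0).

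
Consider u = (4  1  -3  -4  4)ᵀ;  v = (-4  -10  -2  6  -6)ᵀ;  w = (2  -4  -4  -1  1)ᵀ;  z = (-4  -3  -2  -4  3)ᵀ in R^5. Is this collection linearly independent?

linearly dependent

Place the vectors as rows of a 4×5 matrix and reduce to echelon form.
The reduction yields 3 nonzero rows, so the rank is 3.
Since rank 3 < 4, the set is linearly dependent.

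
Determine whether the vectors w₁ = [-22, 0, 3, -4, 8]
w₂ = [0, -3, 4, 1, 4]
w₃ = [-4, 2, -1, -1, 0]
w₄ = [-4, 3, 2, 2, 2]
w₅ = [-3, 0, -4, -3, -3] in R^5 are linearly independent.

linearly dependent

The matrix [w₁|w₂|w₃|w₄|w₅] has determinant 0.
A zero determinant means the columns are linearly dependent.
Indeed w₁ - 3w₂ - 3w₃ - w₄ - 2w₅ = 0.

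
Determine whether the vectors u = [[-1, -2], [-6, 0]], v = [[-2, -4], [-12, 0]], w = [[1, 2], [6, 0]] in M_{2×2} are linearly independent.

linearly dependent

Write each element as a coordinate vector in ℝ⁴ using {E₁₁, E₁₂, E₂₁, E₂₂}.
Row-reduce the matrix whose columns are u, v, w.
The reduction yields 1 nonzero row, so the rank is 1.
Since rank 1 < 3, the set is linearly dependent.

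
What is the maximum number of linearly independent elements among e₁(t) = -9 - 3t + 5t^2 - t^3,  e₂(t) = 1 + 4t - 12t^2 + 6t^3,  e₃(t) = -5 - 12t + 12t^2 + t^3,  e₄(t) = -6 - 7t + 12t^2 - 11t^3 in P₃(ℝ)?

4

Represent each element by its coordinate vector in ℝ⁴.
Row-reduce the 4×4 matrix with these as rows.
There are 4 pivot columns, so rank = 4.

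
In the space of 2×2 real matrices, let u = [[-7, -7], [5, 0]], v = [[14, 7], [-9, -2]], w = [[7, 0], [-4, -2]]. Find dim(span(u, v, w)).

Pass to coordinate vectors with respect to the basis {E₁₁, E₁₂, E₂₁, E₂₂}.
Form the matrix with u, v, w as columns and reduce.
The echelon form has 2 nonzero rows, so the rank is 2.

2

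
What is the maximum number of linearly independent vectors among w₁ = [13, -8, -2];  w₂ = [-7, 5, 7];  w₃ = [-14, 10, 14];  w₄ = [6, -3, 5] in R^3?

2

Row-reduce the 4×3 matrix with these as rows.
The echelon form has 2 nonzero rows, so the rank is 2.
(With 4 elements in a 3-dimensional space the rank is at most 3.)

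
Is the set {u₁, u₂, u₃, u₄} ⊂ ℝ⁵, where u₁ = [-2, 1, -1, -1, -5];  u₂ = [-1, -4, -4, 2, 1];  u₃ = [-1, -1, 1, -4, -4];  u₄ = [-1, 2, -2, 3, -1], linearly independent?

Row-reduce the matrix whose columns are u₁, u₂, u₃, u₄.
The reduction yields 3 nonzero rows, so the rank is 3.
Since rank 3 < 4, the set is linearly dependent.
Indeed u₁ - u₃ - u₄ = 0.

linearly dependent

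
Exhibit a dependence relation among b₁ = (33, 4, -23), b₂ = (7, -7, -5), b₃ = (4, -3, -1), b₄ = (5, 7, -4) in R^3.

Row-reduce the matrix with b₁, b₂, b₃, b₄ as columns; the null space gives the coefficients.
The free variable yields coefficients (1, -2, -1, -3) (any nonzero multiple also works).

b₁ - 2b₂ - b₃ - 3b₄ = 0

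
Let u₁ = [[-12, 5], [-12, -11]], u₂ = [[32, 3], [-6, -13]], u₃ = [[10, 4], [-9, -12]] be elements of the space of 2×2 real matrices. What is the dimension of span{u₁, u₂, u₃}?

2

Use coordinates relative to {E₁₁, E₁₂, E₂₁, E₂₂}.
Put the 4×3 matrix [u₁|u₂|u₃] into echelon form.
Exactly 2 pivots survive; hence the rank is 2.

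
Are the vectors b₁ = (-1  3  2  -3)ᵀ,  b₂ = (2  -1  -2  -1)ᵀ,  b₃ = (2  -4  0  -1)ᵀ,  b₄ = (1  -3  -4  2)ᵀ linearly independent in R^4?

The matrix [b₁|b₂|b₃|b₄] has determinant 58.
A nonzero determinant means the columns are linearly independent.

linearly independent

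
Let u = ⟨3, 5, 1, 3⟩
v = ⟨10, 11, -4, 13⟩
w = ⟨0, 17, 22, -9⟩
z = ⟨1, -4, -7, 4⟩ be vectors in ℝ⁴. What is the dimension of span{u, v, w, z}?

2

Row-reduce the 4×4 matrix with these as rows.
There are 2 pivot columns, so rank = 2.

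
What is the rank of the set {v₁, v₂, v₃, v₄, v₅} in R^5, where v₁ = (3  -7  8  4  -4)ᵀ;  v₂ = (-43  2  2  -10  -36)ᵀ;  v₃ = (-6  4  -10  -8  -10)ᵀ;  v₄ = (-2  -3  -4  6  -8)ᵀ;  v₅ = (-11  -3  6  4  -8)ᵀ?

Row-reduce the 5×5 matrix with these as rows.
Reduction leaves 4 leading entries, giving rank 4.

rank 4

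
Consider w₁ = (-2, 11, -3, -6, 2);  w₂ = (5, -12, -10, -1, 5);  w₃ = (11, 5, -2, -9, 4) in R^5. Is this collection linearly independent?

Row-reduce the matrix whose columns are w₁, w₂, w₃.
The reduction yields 3 nonzero rows, so the rank is 3.
Since rank = 3 (the number of vectors), the set is linearly independent.

linearly independent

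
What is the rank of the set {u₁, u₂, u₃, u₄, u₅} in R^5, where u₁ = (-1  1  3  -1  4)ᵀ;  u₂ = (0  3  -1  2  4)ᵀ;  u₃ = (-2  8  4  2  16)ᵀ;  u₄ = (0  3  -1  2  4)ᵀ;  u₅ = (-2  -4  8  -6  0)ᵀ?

rank 2

Apply Gaussian elimination to the matrix whose rows are u₁, u₂, u₃, u₄, u₅.
There are 2 pivot columns, so rank = 2.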